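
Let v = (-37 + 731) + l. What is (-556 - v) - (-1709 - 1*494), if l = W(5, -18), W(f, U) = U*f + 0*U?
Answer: 1043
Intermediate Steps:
W(f, U) = U*f (W(f, U) = U*f + 0 = U*f)
l = -90 (l = -18*5 = -90)
v = 604 (v = (-37 + 731) - 90 = 694 - 90 = 604)
(-556 - v) - (-1709 - 1*494) = (-556 - 1*604) - (-1709 - 1*494) = (-556 - 604) - (-1709 - 494) = -1160 - 1*(-2203) = -1160 + 2203 = 1043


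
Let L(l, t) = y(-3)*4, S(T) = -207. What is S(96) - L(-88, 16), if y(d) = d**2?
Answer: -243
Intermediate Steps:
L(l, t) = 36 (L(l, t) = (-3)**2*4 = 9*4 = 36)
S(96) - L(-88, 16) = -207 - 1*36 = -207 - 36 = -243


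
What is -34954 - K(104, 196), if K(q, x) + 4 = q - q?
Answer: -34950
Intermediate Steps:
K(q, x) = -4 (K(q, x) = -4 + (q - q) = -4 + 0 = -4)
-34954 - K(104, 196) = -34954 - 1*(-4) = -34954 + 4 = -34950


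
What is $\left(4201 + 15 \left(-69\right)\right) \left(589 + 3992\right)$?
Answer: $14503446$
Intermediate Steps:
$\left(4201 + 15 \left(-69\right)\right) \left(589 + 3992\right) = \left(4201 - 1035\right) 4581 = 3166 \cdot 4581 = 14503446$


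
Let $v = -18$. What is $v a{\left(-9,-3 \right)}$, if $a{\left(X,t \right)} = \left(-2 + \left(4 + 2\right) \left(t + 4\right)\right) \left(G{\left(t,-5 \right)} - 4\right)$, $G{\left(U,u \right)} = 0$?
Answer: $288$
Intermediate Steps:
$a{\left(X,t \right)} = -88 - 24 t$ ($a{\left(X,t \right)} = \left(-2 + \left(4 + 2\right) \left(t + 4\right)\right) \left(0 - 4\right) = \left(-2 + 6 \left(4 + t\right)\right) \left(-4\right) = \left(-2 + \left(24 + 6 t\right)\right) \left(-4\right) = \left(22 + 6 t\right) \left(-4\right) = -88 - 24 t$)
$v a{\left(-9,-3 \right)} = - 18 \left(-88 - -72\right) = - 18 \left(-88 + 72\right) = \left(-18\right) \left(-16\right) = 288$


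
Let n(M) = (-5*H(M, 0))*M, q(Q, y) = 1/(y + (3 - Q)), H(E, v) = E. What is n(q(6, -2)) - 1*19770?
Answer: -98851/5 ≈ -19770.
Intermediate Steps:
q(Q, y) = 1/(3 + y - Q)
n(M) = -5*M² (n(M) = (-5*M)*M = -5*M²)
n(q(6, -2)) - 1*19770 = -5/(3 - 2 - 1*6)² - 1*19770 = -5/(3 - 2 - 6)² - 19770 = -5*(1/(-5))² - 19770 = -5*(-⅕)² - 19770 = -5*1/25 - 19770 = -⅕ - 19770 = -98851/5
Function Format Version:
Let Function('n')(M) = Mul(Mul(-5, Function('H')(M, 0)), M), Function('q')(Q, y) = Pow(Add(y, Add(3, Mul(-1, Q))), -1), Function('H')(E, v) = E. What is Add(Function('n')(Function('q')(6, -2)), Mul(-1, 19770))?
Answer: Rational(-98851, 5) ≈ -19770.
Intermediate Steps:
Function('q')(Q, y) = Pow(Add(3, y, Mul(-1, Q)), -1)
Function('n')(M) = Mul(-5, Pow(M, 2)) (Function('n')(M) = Mul(Mul(-5, M), M) = Mul(-5, Pow(M, 2)))
Add(Function('n')(Function('q')(6, -2)), Mul(-1, 19770)) = Add(Mul(-5, Pow(Pow(Add(3, -2, Mul(-1, 6)), -1), 2)), Mul(-1, 19770)) = Add(Mul(-5, Pow(Pow(Add(3, -2, -6), -1), 2)), -19770) = Add(Mul(-5, Pow(Pow(-5, -1), 2)), -19770) = Add(Mul(-5, Pow(Rational(-1, 5), 2)), -19770) = Add(Mul(-5, Rational(1, 25)), -19770) = Add(Rational(-1, 5), -19770) = Rational(-98851, 5)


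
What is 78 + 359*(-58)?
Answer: -20744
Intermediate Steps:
78 + 359*(-58) = 78 - 20822 = -20744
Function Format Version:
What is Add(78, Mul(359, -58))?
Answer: -20744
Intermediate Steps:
Add(78, Mul(359, -58)) = Add(78, -20822) = -20744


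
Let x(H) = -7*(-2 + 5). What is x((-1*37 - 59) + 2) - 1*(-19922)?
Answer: 19901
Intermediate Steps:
x(H) = -21 (x(H) = -7*3 = -21)
x((-1*37 - 59) + 2) - 1*(-19922) = -21 - 1*(-19922) = -21 + 19922 = 19901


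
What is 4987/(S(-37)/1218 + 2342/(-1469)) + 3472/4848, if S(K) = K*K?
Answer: -2703471201347/254972985 ≈ -10603.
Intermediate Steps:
S(K) = K**2
4987/(S(-37)/1218 + 2342/(-1469)) + 3472/4848 = 4987/((-37)**2/1218 + 2342/(-1469)) + 3472/4848 = 4987/(1369*(1/1218) + 2342*(-1/1469)) + 3472*(1/4848) = 4987/(1369/1218 - 2342/1469) + 217/303 = 4987/(-841495/1789242) + 217/303 = 4987*(-1789242/841495) + 217/303 = -8922949854/841495 + 217/303 = -2703471201347/254972985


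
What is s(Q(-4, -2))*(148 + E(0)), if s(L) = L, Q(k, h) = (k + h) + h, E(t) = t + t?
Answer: -1184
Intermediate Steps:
E(t) = 2*t
Q(k, h) = k + 2*h (Q(k, h) = (h + k) + h = k + 2*h)
s(Q(-4, -2))*(148 + E(0)) = (-4 + 2*(-2))*(148 + 2*0) = (-4 - 4)*(148 + 0) = -8*148 = -1184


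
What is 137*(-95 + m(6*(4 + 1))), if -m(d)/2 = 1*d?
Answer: -21235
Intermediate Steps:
m(d) = -2*d
137*(-95 + m(6*(4 + 1))) = 137*(-95 - 12*(4 + 1)) = 137*(-95 - 12*5) = 137*(-95 - 2*30) = 137*(-95 - 60) = 137*(-155) = -21235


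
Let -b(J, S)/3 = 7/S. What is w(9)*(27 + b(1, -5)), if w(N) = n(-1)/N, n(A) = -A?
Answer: 52/15 ≈ 3.4667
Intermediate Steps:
w(N) = 1/N (w(N) = (-1*(-1))/N = 1/N)
b(J, S) = -21/S
w(9)*(27 + b(1, -5)) = (27 - 21/(-5))/9 = (27 - 21*(-⅕))/9 = (27 + 21/5)/9 = (⅑)*(156/5) = 52/15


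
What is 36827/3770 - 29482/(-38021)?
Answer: 1511346507/143339170 ≈ 10.544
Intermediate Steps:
36827/3770 - 29482/(-38021) = 36827*(1/3770) - 29482*(-1/38021) = 36827/3770 + 29482/38021 = 1511346507/143339170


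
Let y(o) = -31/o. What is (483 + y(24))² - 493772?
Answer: -150755951/576 ≈ -2.6173e+5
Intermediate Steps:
(483 + y(24))² - 493772 = (483 - 31/24)² - 493772 = (11561/24)² - 493772 = 133656721/576 - 493772 = -150755951/576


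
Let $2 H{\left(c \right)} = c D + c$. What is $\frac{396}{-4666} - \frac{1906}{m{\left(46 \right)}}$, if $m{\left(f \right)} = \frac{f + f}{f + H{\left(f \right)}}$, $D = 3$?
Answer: $- \frac{6670245}{2333} \approx -2859.1$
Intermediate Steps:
$H{\left(c \right)} = 2 c$ ($H{\left(c \right)} = \frac{c 3 + c}{2} = \frac{3 c + c}{2} = \frac{4 c}{2} = 2 c$)
$m{\left(f \right)} = \frac{2}{3}$ ($m{\left(f \right)} = \frac{f + f}{f + 2 f} = \frac{2 f}{3 f} = 2 f \frac{1}{3 f} = \frac{2}{3}$)
$\frac{396}{-4666} - \frac{1906}{m{\left(46 \right)}} = \frac{396}{-4666} - \frac{1906}{\frac{2}{3}} = 396 \left(- \frac{1}{4666}\right) - 2859 = - \frac{198}{2333} - 2859 = - \frac{6670245}{2333}$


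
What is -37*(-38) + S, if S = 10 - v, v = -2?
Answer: 1418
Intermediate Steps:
S = 12 (S = 10 - 1*(-2) = 10 + 2 = 12)
-37*(-38) + S = -37*(-38) + 12 = 1406 + 12 = 1418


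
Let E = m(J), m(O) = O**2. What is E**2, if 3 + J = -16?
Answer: 130321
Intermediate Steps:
J = -19 (J = -3 - 16 = -19)
E = 361 (E = (-19)**2 = 361)
E**2 = 361**2 = 130321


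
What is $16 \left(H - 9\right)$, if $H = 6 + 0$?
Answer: $-48$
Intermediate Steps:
$H = 6$
$16 \left(H - 9\right) = 16 \left(6 - 9\right) = 16 \left(-3\right) = -48$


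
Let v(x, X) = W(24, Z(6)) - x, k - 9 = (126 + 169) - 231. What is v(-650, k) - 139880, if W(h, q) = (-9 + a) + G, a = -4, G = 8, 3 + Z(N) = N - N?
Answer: -139235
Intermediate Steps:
Z(N) = -3 (Z(N) = -3 + (N - N) = -3 + 0 = -3)
k = 73 (k = 9 + ((126 + 169) - 231) = 9 + (295 - 231) = 9 + 64 = 73)
W(h, q) = -5 (W(h, q) = (-9 - 4) + 8 = -13 + 8 = -5)
v(x, X) = -5 - x
v(-650, k) - 139880 = (-5 - 1*(-650)) - 139880 = (-5 + 650) - 139880 = 645 - 139880 = -139235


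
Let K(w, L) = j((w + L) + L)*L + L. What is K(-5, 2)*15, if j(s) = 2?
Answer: 90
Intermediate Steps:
K(w, L) = 3*L (K(w, L) = 2*L + L = 3*L)
K(-5, 2)*15 = (3*2)*15 = 6*15 = 90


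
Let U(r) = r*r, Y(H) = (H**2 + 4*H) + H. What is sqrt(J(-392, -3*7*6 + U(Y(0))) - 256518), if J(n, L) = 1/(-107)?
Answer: I*sqrt(2936874689)/107 ≈ 506.48*I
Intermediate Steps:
Y(H) = H**2 + 5*H
U(r) = r**2
J(n, L) = -1/107
sqrt(J(-392, -3*7*6 + U(Y(0))) - 256518) = sqrt(-1/107 - 256518) = sqrt(-27447427/107) = I*sqrt(2936874689)/107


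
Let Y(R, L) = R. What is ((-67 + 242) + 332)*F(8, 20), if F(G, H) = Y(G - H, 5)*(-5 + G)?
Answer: -18252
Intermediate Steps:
F(G, H) = (-5 + G)*(G - H) (F(G, H) = (G - H)*(-5 + G) = (-5 + G)*(G - H))
((-67 + 242) + 332)*F(8, 20) = ((-67 + 242) + 332)*((-5 + 8)*(8 - 1*20)) = (175 + 332)*(3*(8 - 20)) = 507*(3*(-12)) = 507*(-36) = -18252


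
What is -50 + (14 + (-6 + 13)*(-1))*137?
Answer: 909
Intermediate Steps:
-50 + (14 + (-6 + 13)*(-1))*137 = -50 + (14 + 7*(-1))*137 = -50 + (14 - 7)*137 = -50 + 7*137 = -50 + 959 = 909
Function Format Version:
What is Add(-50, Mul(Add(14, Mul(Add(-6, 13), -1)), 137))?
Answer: 909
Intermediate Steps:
Add(-50, Mul(Add(14, Mul(Add(-6, 13), -1)), 137)) = Add(-50, Mul(Add(14, Mul(7, -1)), 137)) = Add(-50, Mul(Add(14, -7), 137)) = Add(-50, Mul(7, 137)) = Add(-50, 959) = 909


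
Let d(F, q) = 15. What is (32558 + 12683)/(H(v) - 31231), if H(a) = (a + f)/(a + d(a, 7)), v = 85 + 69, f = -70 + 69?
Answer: -7645729/5277886 ≈ -1.4486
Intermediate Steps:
f = -1
v = 154
H(a) = (-1 + a)/(15 + a) (H(a) = (a - 1)/(a + 15) = (-1 + a)/(15 + a))
(32558 + 12683)/(H(v) - 31231) = (32558 + 12683)/((-1 + 154)/(15 + 154) - 31231) = 45241/(153/169 - 31231) = 45241/(-5277886/169) = 45241*(-169/5277886) = -7645729/5277886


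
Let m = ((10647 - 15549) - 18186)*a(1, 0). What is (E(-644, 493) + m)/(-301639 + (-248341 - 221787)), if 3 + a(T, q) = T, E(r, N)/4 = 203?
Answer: -46988/771767 ≈ -0.060884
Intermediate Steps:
E(r, N) = 812 (E(r, N) = 4*203 = 812)
a(T, q) = -3 + T
m = 46176 (m = ((10647 - 15549) - 18186)*(-3 + 1) = (-4902 - 18186)*(-2) = -23088*(-2) = 46176)
(E(-644, 493) + m)/(-301639 + (-248341 - 221787)) = (812 + 46176)/(-301639 + (-248341 - 221787)) = 46988/(-301639 - 470128) = 46988/(-771767) = 46988*(-1/771767) = -46988/771767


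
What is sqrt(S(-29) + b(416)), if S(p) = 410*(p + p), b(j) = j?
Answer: 6*I*sqrt(649) ≈ 152.85*I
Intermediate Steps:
S(p) = 820*p (S(p) = 410*(2*p) = 820*p)
sqrt(S(-29) + b(416)) = sqrt(820*(-29) + 416) = sqrt(-23780 + 416) = sqrt(-23364) = 6*I*sqrt(649)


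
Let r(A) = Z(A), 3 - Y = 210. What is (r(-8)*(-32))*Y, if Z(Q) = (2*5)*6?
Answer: 397440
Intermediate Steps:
Y = -207 (Y = 3 - 1*210 = 3 - 210 = -207)
Z(Q) = 60 (Z(Q) = 10*6 = 60)
r(A) = 60
(r(-8)*(-32))*Y = (60*(-32))*(-207) = -1920*(-207) = 397440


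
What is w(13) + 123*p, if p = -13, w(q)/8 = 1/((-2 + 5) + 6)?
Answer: -14383/9 ≈ -1598.1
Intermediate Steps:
w(q) = 8/9 (w(q) = 8/((-2 + 5) + 6) = 8/(3 + 6) = 8/9)
w(13) + 123*p = 8/9 + 123*(-13) = 8/9 - 1599 = -14383/9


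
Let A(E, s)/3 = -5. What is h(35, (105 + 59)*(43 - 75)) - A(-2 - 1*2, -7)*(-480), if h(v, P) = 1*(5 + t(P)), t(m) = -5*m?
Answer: 19045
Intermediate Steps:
A(E, s) = -15 (A(E, s) = 3*(-5) = -15)
h(v, P) = 5 - 5*P (h(v, P) = 1*(5 - 5*P) = 5 - 5*P)
h(35, (105 + 59)*(43 - 75)) - A(-2 - 1*2, -7)*(-480) = (5 - 5*(105 + 59)*(43 - 75)) - (-15)*(-480) = (5 - 820*(-32)) - 1*7200 = (5 - 5*(-5248)) - 7200 = (5 + 26240) - 7200 = 26245 - 7200 = 19045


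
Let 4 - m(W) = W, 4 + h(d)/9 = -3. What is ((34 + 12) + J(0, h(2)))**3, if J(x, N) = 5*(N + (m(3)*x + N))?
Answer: -199176704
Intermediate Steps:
h(d) = -63 (h(d) = -36 + 9*(-3) = -36 - 27 = -63)
m(W) = 4 - W
J(x, N) = 5*x + 10*N (J(x, N) = 5*(N + ((4 - 1*3)*x + N)) = 5*(N + ((4 - 3)*x + N)) = 5*(N + (1*x + N)) = 5*(N + (x + N)) = 5*(N + (N + x)) = 5*(x + 2*N) = 5*x + 10*N)
((34 + 12) + J(0, h(2)))**3 = ((34 + 12) + (5*0 + 10*(-63)))**3 = (46 + (0 - 630))**3 = (46 - 630)**3 = (-584)**3 = -199176704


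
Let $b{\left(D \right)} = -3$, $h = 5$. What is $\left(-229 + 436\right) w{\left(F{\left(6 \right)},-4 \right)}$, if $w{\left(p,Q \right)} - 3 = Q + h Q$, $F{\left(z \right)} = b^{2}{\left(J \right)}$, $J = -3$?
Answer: $-4347$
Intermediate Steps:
$F{\left(z \right)} = 9$ ($F{\left(z \right)} = \left(-3\right)^{2} = 9$)
$w{\left(p,Q \right)} = 3 + 6 Q$ ($w{\left(p,Q \right)} = 3 + \left(Q + 5 Q\right) = 3 + 6 Q$)
$\left(-229 + 436\right) w{\left(F{\left(6 \right)},-4 \right)} = \left(-229 + 436\right) \left(3 + 6 \left(-4\right)\right) = 207 \left(3 - 24\right) = 207 \left(-21\right) = -4347$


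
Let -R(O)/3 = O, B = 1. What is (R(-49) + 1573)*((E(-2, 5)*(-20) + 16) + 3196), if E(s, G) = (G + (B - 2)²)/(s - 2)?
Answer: 5576240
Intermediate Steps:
R(O) = -3*O
E(s, G) = (1 + G)/(-2 + s) (E(s, G) = (G + (1 - 2)²)/(s - 2) = (G + (-1)²)/(-2 + s) = (G + 1)/(-2 + s) = (1 + G)/(-2 + s))
(R(-49) + 1573)*((E(-2, 5)*(-20) + 16) + 3196) = (-3*(-49) + 1573)*((((1 + 5)/(-2 - 2))*(-20) + 16) + 3196) = (147 + 1573)*(((6/(-4))*(-20) + 16) + 3196) = 1720*((-¼*6*(-20) + 16) + 3196) = 1720*((-3/2*(-20) + 16) + 3196) = 1720*((30 + 16) + 3196) = 1720*(46 + 3196) = 1720*3242 = 5576240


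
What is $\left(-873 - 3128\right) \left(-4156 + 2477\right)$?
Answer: $6717679$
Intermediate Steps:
$\left(-873 - 3128\right) \left(-4156 + 2477\right) = \left(-4001\right) \left(-1679\right) = 6717679$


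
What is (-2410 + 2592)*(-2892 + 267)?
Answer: -477750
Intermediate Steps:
(-2410 + 2592)*(-2892 + 267) = 182*(-2625) = -477750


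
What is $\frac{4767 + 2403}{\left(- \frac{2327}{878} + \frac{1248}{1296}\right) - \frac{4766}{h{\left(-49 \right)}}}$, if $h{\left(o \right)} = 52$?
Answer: $- \frac{552409065}{7191428} \approx -76.815$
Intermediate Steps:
$\frac{4767 + 2403}{\left(- \frac{2327}{878} + \frac{1248}{1296}\right) - \frac{4766}{h{\left(-49 \right)}}} = \frac{4767 + 2403}{\left(- \frac{2327}{878} + \frac{1248}{1296}\right) - \frac{4766}{52}} = \frac{7170}{\left(\left(-2327\right) \frac{1}{878} + 1248 \cdot \frac{1}{1296}\right) - \frac{2383}{26}} = \frac{7170}{\left(- \frac{2327}{878} + \frac{26}{27}\right) - \frac{2383}{26}} = \frac{7170}{- \frac{40001}{23706} - \frac{2383}{26}} = \frac{7170}{- \frac{14382856}{154089}} = 7170 \left(- \frac{154089}{14382856}\right) = - \frac{552409065}{7191428}$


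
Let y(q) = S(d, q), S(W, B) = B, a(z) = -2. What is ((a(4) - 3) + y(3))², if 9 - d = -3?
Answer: 4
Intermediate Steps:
d = 12 (d = 9 - 1*(-3) = 9 + 3 = 12)
y(q) = q
((a(4) - 3) + y(3))² = ((-2 - 3) + 3)² = (-5 + 3)² = (-2)² = 4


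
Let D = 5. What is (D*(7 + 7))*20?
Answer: 1400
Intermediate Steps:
(D*(7 + 7))*20 = (5*(7 + 7))*20 = (5*14)*20 = 70*20 = 1400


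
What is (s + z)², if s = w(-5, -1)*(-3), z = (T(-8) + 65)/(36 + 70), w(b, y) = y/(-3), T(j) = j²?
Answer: 529/11236 ≈ 0.047081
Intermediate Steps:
w(b, y) = -y/3 (w(b, y) = y*(-⅓) = -y/3)
z = 129/106 (z = ((-8)² + 65)/(36 + 70) = (64 + 65)/106 = 129*(1/106) = 129/106 ≈ 1.2170)
s = -1 (s = -⅓*(-1)*(-3) = (⅓)*(-3) = -1)
(s + z)² = (-1 + 129/106)² = (23/106)² = 529/11236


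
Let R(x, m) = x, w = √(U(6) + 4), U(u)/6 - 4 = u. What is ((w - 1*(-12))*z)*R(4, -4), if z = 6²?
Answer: 2880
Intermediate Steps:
U(u) = 24 + 6*u
w = 8 (w = √((24 + 6*6) + 4) = √((24 + 36) + 4) = √(60 + 4) = √64 = 8)
z = 36
((w - 1*(-12))*z)*R(4, -4) = ((8 - 1*(-12))*36)*4 = ((8 + 12)*36)*4 = (20*36)*4 = 720*4 = 2880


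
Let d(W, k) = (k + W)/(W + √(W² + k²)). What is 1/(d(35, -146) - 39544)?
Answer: -842916019/33332117414575 + 111*√22541/33332117414575 ≈ -2.5288e-5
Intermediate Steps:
d(W, k) = (W + k)/(W + √(W² + k²))
1/(d(35, -146) - 39544) = 1/((35 - 146)/(35 + √(35² + (-146)²)) - 39544) = 1/(-111/(35 + √(1225 + 21316)) - 39544) = 1/(-111/(35 + √22541) - 39544) = 1/(-39544 - 111/(35 + √22541))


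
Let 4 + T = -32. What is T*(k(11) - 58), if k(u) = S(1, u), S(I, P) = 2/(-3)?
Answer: 2112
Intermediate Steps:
S(I, P) = -⅔ (S(I, P) = 2*(-⅓) = -⅔)
k(u) = -⅔
T = -36 (T = -4 - 32 = -36)
T*(k(11) - 58) = -36*(-⅔ - 58) = -36*(-176/3) = 2112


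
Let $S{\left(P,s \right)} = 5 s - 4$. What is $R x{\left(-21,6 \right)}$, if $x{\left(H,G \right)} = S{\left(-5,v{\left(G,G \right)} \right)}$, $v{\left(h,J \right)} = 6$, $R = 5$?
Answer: $130$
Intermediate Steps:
$S{\left(P,s \right)} = -4 + 5 s$
$x{\left(H,G \right)} = 26$ ($x{\left(H,G \right)} = -4 + 5 \cdot 6 = -4 + 30 = 26$)
$R x{\left(-21,6 \right)} = 5 \cdot 26 = 130$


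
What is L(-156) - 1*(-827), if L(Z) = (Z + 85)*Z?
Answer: 11903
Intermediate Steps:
L(Z) = Z*(85 + Z) (L(Z) = (85 + Z)*Z = Z*(85 + Z))
L(-156) - 1*(-827) = -156*(85 - 156) - 1*(-827) = -156*(-71) + 827 = 11076 + 827 = 11903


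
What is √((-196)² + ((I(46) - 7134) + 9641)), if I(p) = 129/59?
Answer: √142460574/59 ≈ 202.30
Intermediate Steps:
I(p) = 129/59 (I(p) = 129*(1/59) = 129/59)
√((-196)² + ((I(46) - 7134) + 9641)) = √((-196)² + ((129/59 - 7134) + 9641)) = √(38416 + (-420777/59 + 9641)) = √(38416 + 148042/59) = √(2414586/59) = √142460574/59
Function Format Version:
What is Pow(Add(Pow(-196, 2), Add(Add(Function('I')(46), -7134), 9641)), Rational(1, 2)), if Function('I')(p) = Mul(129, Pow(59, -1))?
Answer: Mul(Rational(1, 59), Pow(142460574, Rational(1, 2))) ≈ 202.30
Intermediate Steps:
Function('I')(p) = Rational(129, 59) (Function('I')(p) = Mul(129, Rational(1, 59)) = Rational(129, 59))
Pow(Add(Pow(-196, 2), Add(Add(Function('I')(46), -7134), 9641)), Rational(1, 2)) = Pow(Add(Pow(-196, 2), Add(Add(Rational(129, 59), -7134), 9641)), Rational(1, 2)) = Pow(Add(38416, Add(Rational(-420777, 59), 9641)), Rational(1, 2)) = Pow(Add(38416, Rational(148042, 59)), Rational(1, 2)) = Pow(Rational(2414586, 59), Rational(1, 2)) = Mul(Rational(1, 59), Pow(142460574, Rational(1, 2)))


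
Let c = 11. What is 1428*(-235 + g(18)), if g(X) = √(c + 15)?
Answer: -335580 + 1428*√26 ≈ -3.2830e+5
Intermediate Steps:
g(X) = √26 (g(X) = √(11 + 15) = √26)
1428*(-235 + g(18)) = 1428*(-235 + √26) = -335580 + 1428*√26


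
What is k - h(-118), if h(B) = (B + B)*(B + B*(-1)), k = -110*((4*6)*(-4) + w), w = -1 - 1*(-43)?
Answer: 5940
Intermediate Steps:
w = 42 (w = -1 + 43 = 42)
k = 5940 (k = -110*((4*6)*(-4) + 42) = -110*(24*(-4) + 42) = -110*(-96 + 42) = -110*(-54) = 5940)
h(B) = 0 (h(B) = (2*B)*(B - B) = (2*B)*0 = 0)
k - h(-118) = 5940 - 1*0 = 5940 + 0 = 5940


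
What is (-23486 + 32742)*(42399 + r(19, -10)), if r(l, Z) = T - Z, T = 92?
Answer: 393389256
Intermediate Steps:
r(l, Z) = 92 - Z
(-23486 + 32742)*(42399 + r(19, -10)) = (-23486 + 32742)*(42399 + (92 - 1*(-10))) = 9256*(42399 + (92 + 10)) = 9256*(42399 + 102) = 9256*42501 = 393389256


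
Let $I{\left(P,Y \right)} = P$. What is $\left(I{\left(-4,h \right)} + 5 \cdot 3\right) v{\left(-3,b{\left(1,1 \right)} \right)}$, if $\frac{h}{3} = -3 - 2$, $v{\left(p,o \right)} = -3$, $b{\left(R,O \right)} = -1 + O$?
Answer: $-33$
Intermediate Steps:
$h = -15$ ($h = 3 \left(-3 - 2\right) = 3 \left(-5\right) = -15$)
$\left(I{\left(-4,h \right)} + 5 \cdot 3\right) v{\left(-3,b{\left(1,1 \right)} \right)} = \left(-4 + 5 \cdot 3\right) \left(-3\right) = \left(-4 + 15\right) \left(-3\right) = 11 \left(-3\right) = -33$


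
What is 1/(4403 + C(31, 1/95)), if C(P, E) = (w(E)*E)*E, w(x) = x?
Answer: 857375/3775022126 ≈ 0.00022712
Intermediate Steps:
C(P, E) = E**3 (C(P, E) = (E*E)*E = E**2*E = E**3)
1/(4403 + C(31, 1/95)) = 1/(4403 + (1/95)**3) = 1/(4403 + 1/857375) = 1/(3775022126/857375) = 857375/3775022126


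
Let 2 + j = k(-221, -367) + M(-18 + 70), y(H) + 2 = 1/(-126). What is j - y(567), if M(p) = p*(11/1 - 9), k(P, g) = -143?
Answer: -4913/126 ≈ -38.992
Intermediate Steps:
y(H) = -253/126 (y(H) = -2 + 1/(-126) = -2 - 1/126 = -253/126)
M(p) = 2*p (M(p) = p*(11*1 - 9) = p*(11 - 9) = p*2 = 2*p)
j = -41 (j = -2 + (-143 + 2*(-18 + 70)) = -2 + (-143 + 2*52) = -2 + (-143 + 104) = -2 - 39 = -41)
j - y(567) = -41 - 1*(-253/126) = -41 + 253/126 = -4913/126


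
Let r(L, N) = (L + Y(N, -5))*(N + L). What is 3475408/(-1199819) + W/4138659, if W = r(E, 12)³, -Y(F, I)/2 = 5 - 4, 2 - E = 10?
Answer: -14460317013872/4965641702721 ≈ -2.9121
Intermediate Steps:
E = -8 (E = 2 - 1*10 = 2 - 10 = -8)
Y(F, I) = -2 (Y(F, I) = -2*(5 - 4) = -2*1 = -2)
r(L, N) = (-2 + L)*(L + N) (r(L, N) = (L - 2)*(N + L) = (-2 + L)*(L + N))
W = -64000 (W = ((-8)² - 2*(-8) - 2*12 - 8*12)³ = (64 + 16 - 24 - 96)³ = (-40)³ = -64000)
3475408/(-1199819) + W/4138659 = 3475408/(-1199819) - 64000/4138659 = 3475408*(-1/1199819) - 64000*1/4138659 = -3475408/1199819 - 64000/4138659 = -14460317013872/4965641702721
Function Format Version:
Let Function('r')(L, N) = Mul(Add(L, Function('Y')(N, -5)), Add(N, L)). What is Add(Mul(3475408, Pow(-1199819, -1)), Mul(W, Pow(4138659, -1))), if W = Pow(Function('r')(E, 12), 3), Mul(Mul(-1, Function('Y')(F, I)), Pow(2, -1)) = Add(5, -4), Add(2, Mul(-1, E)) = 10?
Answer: Rational(-14460317013872, 4965641702721) ≈ -2.9121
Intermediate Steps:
E = -8 (E = Add(2, Mul(-1, 10)) = Add(2, -10) = -8)
Function('Y')(F, I) = -2 (Function('Y')(F, I) = Mul(-2, Add(5, -4)) = Mul(-2, 1) = -2)
Function('r')(L, N) = Mul(Add(-2, L), Add(L, N)) (Function('r')(L, N) = Mul(Add(L, -2), Add(N, L)) = Mul(Add(-2, L), Add(L, N)))
W = -64000 (W = Pow(Add(Pow(-8, 2), Mul(-2, -8), Mul(-2, 12), Mul(-8, 12)), 3) = Pow(Add(64, 16, -24, -96), 3) = Pow(-40, 3) = -64000)
Add(Mul(3475408, Pow(-1199819, -1)), Mul(W, Pow(4138659, -1))) = Add(Mul(3475408, Pow(-1199819, -1)), Mul(-64000, Pow(4138659, -1))) = Add(Mul(3475408, Rational(-1, 1199819)), Mul(-64000, Rational(1, 4138659))) = Add(Rational(-3475408, 1199819), Rational(-64000, 4138659)) = Rational(-14460317013872, 4965641702721)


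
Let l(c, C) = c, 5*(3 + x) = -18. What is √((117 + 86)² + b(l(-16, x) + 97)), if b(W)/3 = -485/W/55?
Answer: 8*√6310722/99 ≈ 203.00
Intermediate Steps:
x = -33/5 (x = -3 + (⅕)*(-18) = -3 - 18/5 = -33/5 ≈ -6.6000)
b(W) = -291/(11*W) (b(W) = 3*(-485/W/55) = 3*(-485/W*(1/55)) = 3*(-97/(11*W)) = -291/(11*W))
√((117 + 86)² + b(l(-16, x) + 97)) = √((117 + 86)² - 291/(11*(-16 + 97))) = √(203² - 291/11/81) = √(41209 - 291/11*1/81) = √(41209 - 97/297) = √(12238976/297) = 8*√6310722/99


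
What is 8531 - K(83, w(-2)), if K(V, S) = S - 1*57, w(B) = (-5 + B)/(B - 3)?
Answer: 42933/5 ≈ 8586.6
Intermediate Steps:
w(B) = (-5 + B)/(-3 + B)
K(V, S) = -57 + S (K(V, S) = S - 57 = -57 + S)
8531 - K(83, w(-2)) = 8531 - (-57 + (-5 - 2)/(-3 - 2)) = 8531 - (-57 - 7/(-5)) = 8531 - (-57 - 1/5*(-7)) = 8531 - (-57 + 7/5) = 8531 - 1*(-278/5) = 8531 + 278/5 = 42933/5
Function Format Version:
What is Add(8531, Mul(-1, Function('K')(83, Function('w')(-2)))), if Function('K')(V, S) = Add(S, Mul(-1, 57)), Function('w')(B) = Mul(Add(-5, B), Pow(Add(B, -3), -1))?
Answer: Rational(42933, 5) ≈ 8586.6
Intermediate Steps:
Function('w')(B) = Mul(Pow(Add(-3, B), -1), Add(-5, B)) (Function('w')(B) = Mul(Add(-5, B), Pow(Add(-3, B), -1)) = Mul(Pow(Add(-3, B), -1), Add(-5, B)))
Function('K')(V, S) = Add(-57, S) (Function('K')(V, S) = Add(S, -57) = Add(-57, S))
Add(8531, Mul(-1, Function('K')(83, Function('w')(-2)))) = Add(8531, Mul(-1, Add(-57, Mul(Pow(Add(-3, -2), -1), Add(-5, -2))))) = Add(8531, Mul(-1, Add(-57, Mul(Pow(-5, -1), -7)))) = Add(8531, Mul(-1, Add(-57, Mul(Rational(-1, 5), -7)))) = Add(8531, Mul(-1, Add(-57, Rational(7, 5)))) = Add(8531, Mul(-1, Rational(-278, 5))) = Add(8531, Rational(278, 5)) = Rational(42933, 5)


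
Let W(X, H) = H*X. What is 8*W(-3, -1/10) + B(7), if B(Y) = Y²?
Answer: 257/5 ≈ 51.400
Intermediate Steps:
8*W(-3, -1/10) + B(7) = 8*(-1/10*(-3)) + 7² = 8*(-1*⅒*(-3)) + 49 = 8*(-⅒*(-3)) + 49 = 8*(3/10) + 49 = 12/5 + 49 = 257/5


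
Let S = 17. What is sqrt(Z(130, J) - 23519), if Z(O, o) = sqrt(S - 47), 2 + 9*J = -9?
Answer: sqrt(-23519 + I*sqrt(30)) ≈ 0.018 + 153.36*I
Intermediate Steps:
J = -11/9 (J = -2/9 + (1/9)*(-9) = -2/9 - 1 = -11/9 ≈ -1.2222)
Z(O, o) = I*sqrt(30) (Z(O, o) = sqrt(17 - 47) = sqrt(-30) = I*sqrt(30))
sqrt(Z(130, J) - 23519) = sqrt(I*sqrt(30) - 23519) = sqrt(-23519 + I*sqrt(30))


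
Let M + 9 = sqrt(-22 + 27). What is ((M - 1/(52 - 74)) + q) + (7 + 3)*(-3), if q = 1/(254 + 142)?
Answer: -15425/396 + sqrt(5) ≈ -36.716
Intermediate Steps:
M = -9 + sqrt(5) (M = -9 + sqrt(-22 + 27) = -9 + sqrt(5) ≈ -6.7639)
q = 1/396 ≈ 0.0025253
((M - 1/(52 - 74)) + q) + (7 + 3)*(-3) = (((-9 + sqrt(5)) - 1/(52 - 74)) + 1/396) + (7 + 3)*(-3) = (((-9 + sqrt(5)) - 1/(-22)) + 1/396) + 10*(-3) = (((-9 + sqrt(5)) - 1*(-1/22)) + 1/396) - 30 = (((-9 + sqrt(5)) + 1/22) + 1/396) - 30 = ((-197/22 + sqrt(5)) + 1/396) - 30 = (-3545/396 + sqrt(5)) - 30 = -15425/396 + sqrt(5)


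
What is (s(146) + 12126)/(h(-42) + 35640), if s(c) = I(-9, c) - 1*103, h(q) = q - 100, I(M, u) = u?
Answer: 12169/35498 ≈ 0.34281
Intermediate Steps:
h(q) = -100 + q
s(c) = -103 + c (s(c) = c - 1*103 = c - 103 = -103 + c)
(s(146) + 12126)/(h(-42) + 35640) = ((-103 + 146) + 12126)/((-100 - 42) + 35640) = (43 + 12126)/(-142 + 35640) = 12169/35498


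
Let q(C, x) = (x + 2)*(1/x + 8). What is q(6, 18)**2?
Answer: 2102500/81 ≈ 25957.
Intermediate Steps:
q(C, x) = (2 + x)*(8 + 1/x)
q(6, 18)**2 = (17 + 2/18 + 8*18)**2 = (17 + 2*(1/18) + 144)**2 = (17 + 1/9 + 144)**2 = (1450/9)**2 = 2102500/81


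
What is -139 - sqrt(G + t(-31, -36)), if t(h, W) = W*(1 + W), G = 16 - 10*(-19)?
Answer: -139 - sqrt(1466) ≈ -177.29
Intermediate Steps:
G = 206 (G = 16 + 190 = 206)
-139 - sqrt(G + t(-31, -36)) = -139 - sqrt(206 - 36*(1 - 36)) = -139 - sqrt(206 - 36*(-35)) = -139 - sqrt(206 + 1260) = -139 - sqrt(1466)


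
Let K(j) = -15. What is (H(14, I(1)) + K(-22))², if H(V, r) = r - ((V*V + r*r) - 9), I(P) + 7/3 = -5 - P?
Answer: 6340324/81 ≈ 78276.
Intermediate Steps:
I(P) = -22/3 - P (I(P) = -7/3 + (-5 - P) = -22/3 - P)
H(V, r) = 9 + r - V² - r² (H(V, r) = r - ((V² + r²) - 9) = r - (-9 + V² + r²) = r + (9 - V² - r²) = 9 + r - V² - r²)
(H(14, I(1)) + K(-22))² = ((9 + (-22/3 - 1*1) - 1*14² - (-22/3 - 1*1)²) - 15)² = ((9 + (-22/3 - 1) - 1*196 - (-22/3 - 1)²) - 15)² = ((9 - 25/3 - 196 - (-25/3)²) - 15)² = ((9 - 25/3 - 196 - 1*625/9) - 15)² = ((9 - 25/3 - 196 - 625/9) - 15)² = (-2383/9 - 15)² = (-2518/9)² = 6340324/81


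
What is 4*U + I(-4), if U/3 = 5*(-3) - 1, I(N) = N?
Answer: -196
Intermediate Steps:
U = -48 (U = 3*(5*(-3) - 1) = 3*(-15 - 1) = 3*(-16) = -48)
4*U + I(-4) = 4*(-48) - 4 = -192 - 4 = -196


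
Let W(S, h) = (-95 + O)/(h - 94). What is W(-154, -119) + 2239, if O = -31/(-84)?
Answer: 40068137/17892 ≈ 2239.4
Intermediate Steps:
O = 31/84 (O = -31*(-1/84) = 31/84 ≈ 0.36905)
W(S, h) = -7949/(84*(-94 + h)) (W(S, h) = (-95 + 31/84)/(h - 94) = -7949/(84*(-94 + h)))
W(-154, -119) + 2239 = -7949/(-7896 + 84*(-119)) + 2239 = -7949/(-7896 - 9996) + 2239 = -7949/(-17892) + 2239 = -7949*(-1/17892) + 2239 = 7949/17892 + 2239 = 40068137/17892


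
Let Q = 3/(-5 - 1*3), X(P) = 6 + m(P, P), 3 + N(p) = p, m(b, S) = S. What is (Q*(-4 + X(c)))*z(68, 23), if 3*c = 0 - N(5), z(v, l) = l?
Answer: -23/2 ≈ -11.500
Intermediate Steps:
N(p) = -3 + p
c = -⅔ (c = (0 - (-3 + 5))/3 = (0 - 1*2)/3 = (0 - 2)/3 = (⅓)*(-2) = -⅔ ≈ -0.66667)
X(P) = 6 + P
Q = -3/8 (Q = 3/(-5 - 3) = 3/(-8) = 3*(-⅛) = -3/8 ≈ -0.37500)
(Q*(-4 + X(c)))*z(68, 23) = -3*(-4 + (6 - ⅔))/8*23 = -3*(-4 + 16/3)/8*23 = -3/8*4/3*23 = -½*23 = -23/2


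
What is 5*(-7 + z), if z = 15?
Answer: 40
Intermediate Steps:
5*(-7 + z) = 5*(-7 + 15) = 5*8 = 40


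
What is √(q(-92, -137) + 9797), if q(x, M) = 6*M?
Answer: 5*√359 ≈ 94.736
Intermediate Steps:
√(q(-92, -137) + 9797) = √(6*(-137) + 9797) = √(-822 + 9797) = √8975 = 5*√359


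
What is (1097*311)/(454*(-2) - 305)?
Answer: -341167/1213 ≈ -281.26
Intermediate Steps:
(1097*311)/(454*(-2) - 305) = 341167/(-908 - 305) = 341167/(-1213) = 341167*(-1/1213) = -341167/1213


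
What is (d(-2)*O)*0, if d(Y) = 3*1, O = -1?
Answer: 0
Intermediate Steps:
d(Y) = 3
(d(-2)*O)*0 = (3*(-1))*0 = -3*0 = 0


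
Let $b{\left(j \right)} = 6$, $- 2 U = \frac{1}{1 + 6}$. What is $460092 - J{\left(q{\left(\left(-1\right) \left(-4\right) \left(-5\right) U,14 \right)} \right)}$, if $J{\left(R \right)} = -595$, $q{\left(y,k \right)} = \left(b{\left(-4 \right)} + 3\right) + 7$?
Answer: $460687$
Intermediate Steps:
$U = - \frac{1}{14}$ ($U = - \frac{1}{2 \left(1 + 6\right)} = - \frac{1}{2 \cdot 7} = \left(- \frac{1}{2}\right) \frac{1}{7} = - \frac{1}{14} \approx -0.071429$)
$q{\left(y,k \right)} = 16$ ($q{\left(y,k \right)} = \left(6 + 3\right) + 7 = 9 + 7 = 16$)
$460092 - J{\left(q{\left(\left(-1\right) \left(-4\right) \left(-5\right) U,14 \right)} \right)} = 460092 - -595 = 460092 + 595 = 460687$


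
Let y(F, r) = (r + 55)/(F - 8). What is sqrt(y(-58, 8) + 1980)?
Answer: sqrt(957858)/22 ≈ 44.486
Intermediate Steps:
y(F, r) = (55 + r)/(-8 + F)
sqrt(y(-58, 8) + 1980) = sqrt((55 + 8)/(-8 - 58) + 1980) = sqrt(63/(-66) + 1980) = sqrt(-1/66*63 + 1980) = sqrt(-21/22 + 1980) = sqrt(43539/22) = sqrt(957858)/22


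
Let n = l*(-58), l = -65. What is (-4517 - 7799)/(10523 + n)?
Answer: -12316/14293 ≈ -0.86168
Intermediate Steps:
n = 3770 (n = -65*(-58) = 3770)
(-4517 - 7799)/(10523 + n) = (-4517 - 7799)/(10523 + 3770) = -12316/14293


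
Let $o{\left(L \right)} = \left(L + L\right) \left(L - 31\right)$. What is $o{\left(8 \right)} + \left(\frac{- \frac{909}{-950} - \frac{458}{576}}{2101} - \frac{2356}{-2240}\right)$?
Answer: $- \frac{67115401433}{182901600} \approx -366.95$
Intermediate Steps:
$o{\left(L \right)} = 2 L \left(-31 + L\right)$
$o{\left(8 \right)} + \left(\frac{- \frac{909}{-950} - \frac{458}{576}}{2101} - \frac{2356}{-2240}\right) = 2 \cdot 8 \left(-31 + 8\right) + \left(\frac{- \frac{909}{-950} - \frac{458}{576}}{2101} - \frac{2356}{-2240}\right) = 2 \cdot 8 \left(-23\right) + \left(\left(\left(-909\right) \left(- \frac{1}{950}\right) - \frac{229}{288}\right) \frac{1}{2101} - - \frac{589}{560}\right) = -368 + \left(\left(\frac{909}{950} - \frac{229}{288}\right) \frac{1}{2101} + \frac{589}{560}\right) = -368 + \left(\frac{22121}{136800} \cdot \frac{1}{2101} + \frac{589}{560}\right) = -368 + \left(\frac{2011}{26128800} + \frac{589}{560}\right) = -368 + \frac{192387367}{182901600} = - \frac{67115401433}{182901600}$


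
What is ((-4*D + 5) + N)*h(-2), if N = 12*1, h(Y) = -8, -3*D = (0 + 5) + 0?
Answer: -568/3 ≈ -189.33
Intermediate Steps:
D = -5/3 (D = -((0 + 5) + 0)/3 = -(5 + 0)/3 = -⅓*5 = -5/3 ≈ -1.6667)
N = 12
((-4*D + 5) + N)*h(-2) = ((-4*(-5/3) + 5) + 12)*(-8) = ((20/3 + 5) + 12)*(-8) = (35/3 + 12)*(-8) = (71/3)*(-8) = -568/3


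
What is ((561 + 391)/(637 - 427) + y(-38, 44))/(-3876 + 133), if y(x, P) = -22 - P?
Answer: 922/56145 ≈ 0.016422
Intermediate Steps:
((561 + 391)/(637 - 427) + y(-38, 44))/(-3876 + 133) = ((561 + 391)/(637 - 427) + (-22 - 1*44))/(-3876 + 133) = (952/210 + (-22 - 44))/(-3743) = (952*(1/210) - 66)*(-1/3743) = (68/15 - 66)*(-1/3743) = -922/15*(-1/3743) = 922/56145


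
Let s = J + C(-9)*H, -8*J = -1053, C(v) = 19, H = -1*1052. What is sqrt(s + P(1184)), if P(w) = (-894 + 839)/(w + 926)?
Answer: 11*I*sqrt(116896110)/844 ≈ 140.91*I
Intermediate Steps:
H = -1052
J = 1053/8 (J = -1/8*(-1053) = 1053/8 ≈ 131.63)
s = -158851/8 (s = 1053/8 + 19*(-1052) = 1053/8 - 19988 = -158851/8 ≈ -19856.)
P(w) = -55/(926 + w)
sqrt(s + P(1184)) = sqrt(-158851/8 - 55/(926 + 1184)) = sqrt(-158851/8 - 55/2110) = sqrt(-158851/8 - 55*1/2110) = sqrt(-158851/8 - 11/422) = sqrt(-33517605/1688) = 11*I*sqrt(116896110)/844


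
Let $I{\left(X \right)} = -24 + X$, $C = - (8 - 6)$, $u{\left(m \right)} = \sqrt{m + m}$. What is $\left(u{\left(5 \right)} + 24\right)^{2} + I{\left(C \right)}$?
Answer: $560 + 48 \sqrt{10} \approx 711.79$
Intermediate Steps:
$u{\left(m \right)} = \sqrt{2} \sqrt{m}$ ($u{\left(m \right)} = \sqrt{2 m} = \sqrt{2} \sqrt{m}$)
$C = -2$ ($C = \left(-1\right) 2 = -2$)
$\left(u{\left(5 \right)} + 24\right)^{2} + I{\left(C \right)} = \left(\sqrt{2} \sqrt{5} + 24\right)^{2} - 26 = \left(\sqrt{10} + 24\right)^{2} - 26 = \left(24 + \sqrt{10}\right)^{2} - 26 = -26 + \left(24 + \sqrt{10}\right)^{2}$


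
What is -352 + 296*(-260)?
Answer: -77312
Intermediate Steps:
-352 + 296*(-260) = -352 - 76960 = -77312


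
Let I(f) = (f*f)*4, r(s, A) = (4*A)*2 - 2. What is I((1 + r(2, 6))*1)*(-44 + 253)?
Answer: 1846724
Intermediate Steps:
r(s, A) = -2 + 8*A (r(s, A) = 8*A - 2 = -2 + 8*A)
I(f) = 4*f**2 (I(f) = f**2*4 = 4*f**2)
I((1 + r(2, 6))*1)*(-44 + 253) = (4*((1 + (-2 + 8*6))*1)**2)*(-44 + 253) = (4*((1 + (-2 + 48))*1)**2)*209 = (4*((1 + 46)*1)**2)*209 = (4*(47*1)**2)*209 = (4*47**2)*209 = (4*2209)*209 = 8836*209 = 1846724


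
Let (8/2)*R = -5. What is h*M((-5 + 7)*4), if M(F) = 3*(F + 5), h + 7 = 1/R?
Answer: -1521/5 ≈ -304.20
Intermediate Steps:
R = -5/4 (R = (¼)*(-5) = -5/4 ≈ -1.2500)
h = -39/5 (h = -7 + 1/(-5/4) = -7 - ⅘ = -39/5 ≈ -7.8000)
M(F) = 15 + 3*F (M(F) = 3*(5 + F) = 15 + 3*F)
h*M((-5 + 7)*4) = -39*(15 + 3*((-5 + 7)*4))/5 = -39*(15 + 3*(2*4))/5 = -39*(15 + 3*8)/5 = -39*(15 + 24)/5 = -39/5*39 = -1521/5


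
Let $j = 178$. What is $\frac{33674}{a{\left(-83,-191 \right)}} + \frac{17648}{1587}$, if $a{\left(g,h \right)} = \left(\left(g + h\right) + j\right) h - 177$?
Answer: $\frac{41545630}{3202037} \approx 12.975$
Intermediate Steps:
$a{\left(g,h \right)} = -177 + h \left(178 + g + h\right)$ ($a{\left(g,h \right)} = \left(\left(g + h\right) + 178\right) h - 177 = \left(178 + g + h\right) h - 177 = h \left(178 + g + h\right) - 177 = -177 + h \left(178 + g + h\right)$)
$\frac{33674}{a{\left(-83,-191 \right)}} + \frac{17648}{1587} = \frac{33674}{-177 + \left(-191\right)^{2} + 178 \left(-191\right) - -15853} + \frac{17648}{1587} = \frac{33674}{-177 + 36481 - 33998 + 15853} + 17648 \cdot \frac{1}{1587} = \frac{33674}{18159} + \frac{17648}{1587} = \frac{41545630}{3202037}$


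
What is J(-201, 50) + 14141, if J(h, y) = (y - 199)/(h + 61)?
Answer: 1979889/140 ≈ 14142.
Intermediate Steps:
J(h, y) = (-199 + y)/(61 + h)
J(-201, 50) + 14141 = (-199 + 50)/(61 - 201) + 14141 = -149/(-140) + 14141 = -1/140*(-149) + 14141 = 149/140 + 14141 = 1979889/140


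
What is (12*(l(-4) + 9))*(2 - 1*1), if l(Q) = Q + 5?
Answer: 120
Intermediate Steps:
l(Q) = 5 + Q
(12*(l(-4) + 9))*(2 - 1*1) = (12*((5 - 4) + 9))*(2 - 1*1) = (12*(1 + 9))*(2 - 1) = (12*10)*1 = 120*1 = 120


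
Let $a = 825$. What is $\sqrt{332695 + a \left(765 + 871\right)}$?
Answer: $13 \sqrt{9955} \approx 1297.1$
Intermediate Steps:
$\sqrt{332695 + a \left(765 + 871\right)} = \sqrt{332695 + 825 \left(765 + 871\right)} = \sqrt{332695 + 825 \cdot 1636} = \sqrt{332695 + 1349700} = \sqrt{1682395} = 13 \sqrt{9955}$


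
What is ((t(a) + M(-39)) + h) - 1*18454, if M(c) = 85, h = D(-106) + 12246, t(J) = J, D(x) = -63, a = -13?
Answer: -6199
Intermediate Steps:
h = 12183 (h = -63 + 12246 = 12183)
((t(a) + M(-39)) + h) - 1*18454 = ((-13 + 85) + 12183) - 1*18454 = (72 + 12183) - 18454 = 12255 - 18454 = -6199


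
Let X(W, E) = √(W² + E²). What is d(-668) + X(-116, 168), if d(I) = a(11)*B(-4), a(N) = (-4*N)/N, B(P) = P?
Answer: 16 + 4*√2605 ≈ 220.16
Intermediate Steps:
a(N) = -4
d(I) = 16 (d(I) = -4*(-4) = 16)
X(W, E) = √(E² + W²)
d(-668) + X(-116, 168) = 16 + √(168² + (-116)²) = 16 + √(28224 + 13456) = 16 + √41680 = 16 + 4*√2605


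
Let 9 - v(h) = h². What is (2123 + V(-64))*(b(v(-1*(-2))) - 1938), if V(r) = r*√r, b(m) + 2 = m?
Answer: -4108005 + 990720*I ≈ -4.108e+6 + 9.9072e+5*I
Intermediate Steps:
v(h) = 9 - h²
b(m) = -2 + m
V(r) = r^(3/2)
(2123 + V(-64))*(b(v(-1*(-2))) - 1938) = (2123 + (-64)^(3/2))*((-2 + (9 - (-1*(-2))²)) - 1938) = (2123 - 512*I)*((-2 + (9 - 1*2²)) - 1938) = (2123 - 512*I)*((-2 + (9 - 1*4)) - 1938) = (2123 - 512*I)*((-2 + (9 - 4)) - 1938) = (2123 - 512*I)*((-2 + 5) - 1938) = (2123 - 512*I)*(3 - 1938) = (2123 - 512*I)*(-1935) = -4108005 + 990720*I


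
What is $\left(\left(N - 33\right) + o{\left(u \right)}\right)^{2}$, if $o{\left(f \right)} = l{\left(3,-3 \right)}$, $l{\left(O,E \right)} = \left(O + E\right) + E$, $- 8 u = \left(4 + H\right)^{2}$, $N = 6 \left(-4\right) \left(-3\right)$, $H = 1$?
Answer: $1296$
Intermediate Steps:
$N = 72$ ($N = \left(-24\right) \left(-3\right) = 72$)
$u = - \frac{25}{8}$ ($u = - \frac{\left(4 + 1\right)^{2}}{8} = - \frac{5^{2}}{8} = \left(- \frac{1}{8}\right) 25 = - \frac{25}{8} \approx -3.125$)
$l{\left(O,E \right)} = O + 2 E$ ($l{\left(O,E \right)} = \left(E + O\right) + E = O + 2 E$)
$o{\left(f \right)} = -3$ ($o{\left(f \right)} = 3 + 2 \left(-3\right) = 3 - 6 = -3$)
$\left(\left(N - 33\right) + o{\left(u \right)}\right)^{2} = \left(\left(72 - 33\right) - 3\right)^{2} = \left(39 - 3\right)^{2} = 36^{2} = 1296$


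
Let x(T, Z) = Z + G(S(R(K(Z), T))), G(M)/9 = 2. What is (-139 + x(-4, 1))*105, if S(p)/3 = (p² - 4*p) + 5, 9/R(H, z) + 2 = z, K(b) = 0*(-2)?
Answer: -12600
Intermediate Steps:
K(b) = 0
R(H, z) = 9/(-2 + z)
S(p) = 15 - 12*p + 3*p² (S(p) = 3*((p² - 4*p) + 5) = 3*(5 + p² - 4*p) = 15 - 12*p + 3*p²)
G(M) = 18 (G(M) = 9*2 = 18)
x(T, Z) = 18 + Z (x(T, Z) = Z + 18 = 18 + Z)
(-139 + x(-4, 1))*105 = (-139 + (18 + 1))*105 = (-139 + 19)*105 = -120*105 = -12600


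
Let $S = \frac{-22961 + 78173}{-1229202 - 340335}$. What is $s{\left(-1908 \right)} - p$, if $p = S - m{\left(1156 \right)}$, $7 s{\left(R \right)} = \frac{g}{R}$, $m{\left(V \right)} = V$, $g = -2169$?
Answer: $\frac{897669064891}{776397636} \approx 1156.2$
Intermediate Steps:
$S = - \frac{18404}{523179}$ ($S = \frac{55212}{-1569537} = 55212 \left(- \frac{1}{1569537}\right) = - \frac{18404}{523179} \approx -0.035177$)
$s{\left(R \right)} = - \frac{2169}{7 R}$ ($s{\left(R \right)} = \frac{\left(-2169\right) \frac{1}{R}}{7} = - \frac{2169}{7 R}$)
$p = - \frac{604813328}{523179}$ ($p = - \frac{18404}{523179} - 1156 = - \frac{604813328}{523179} \approx -1156.0$)
$s{\left(-1908 \right)} - p = - \frac{2169}{7 \left(-1908\right)} - - \frac{604813328}{523179} = \left(- \frac{2169}{7}\right) \left(- \frac{1}{1908}\right) + \frac{604813328}{523179} = \frac{241}{1484} + \frac{604813328}{523179} = \frac{897669064891}{776397636}$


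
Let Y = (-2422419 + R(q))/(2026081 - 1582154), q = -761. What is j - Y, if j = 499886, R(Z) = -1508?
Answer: 20174119659/40357 ≈ 4.9989e+5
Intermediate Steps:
Y = -220357/40357 (Y = (-2422419 - 1508)/(2026081 - 1582154) = -2423927/443927 = -2423927*1/443927 = -220357/40357 ≈ -5.4602)
j - Y = 499886 - 1*(-220357/40357) = 499886 + 220357/40357 = 20174119659/40357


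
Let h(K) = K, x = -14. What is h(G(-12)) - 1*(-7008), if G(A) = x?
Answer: 6994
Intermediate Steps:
G(A) = -14
h(G(-12)) - 1*(-7008) = -14 - 1*(-7008) = -14 + 7008 = 6994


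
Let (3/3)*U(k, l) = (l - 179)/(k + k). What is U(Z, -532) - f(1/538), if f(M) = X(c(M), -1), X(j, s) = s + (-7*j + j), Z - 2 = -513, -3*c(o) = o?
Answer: 465155/274918 ≈ 1.6920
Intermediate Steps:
c(o) = -o/3
Z = -511 (Z = 2 - 513 = -511)
U(k, l) = (-179 + l)/(2*k) (U(k, l) = (l - 179)/(k + k) = (-179 + l)/((2*k)) = (-179 + l)*(1/(2*k)) = (-179 + l)/(2*k))
X(j, s) = s - 6*j
f(M) = -1 + 2*M (f(M) = -1 - (-2)*M = -1 + 2*M)
U(Z, -532) - f(1/538) = (½)*(-179 - 532)/(-511) - (-1 + 2/538) = (½)*(-1/511)*(-711) - (-1 + 2*(1/538)) = 711/1022 - (-1 + 1/269) = 711/1022 - 1*(-268/269) = 711/1022 + 268/269 = 465155/274918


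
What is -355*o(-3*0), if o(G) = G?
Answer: 0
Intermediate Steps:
-355*o(-3*0) = -(-1065)*0 = -355*0 = 0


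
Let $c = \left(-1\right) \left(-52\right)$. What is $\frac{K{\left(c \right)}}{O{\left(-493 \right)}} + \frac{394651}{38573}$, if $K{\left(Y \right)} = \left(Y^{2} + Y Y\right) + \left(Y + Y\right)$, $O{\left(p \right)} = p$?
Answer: $- \frac{1061849}{1118617} \approx -0.94925$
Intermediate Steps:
$c = 52$
$K{\left(Y \right)} = 2 Y + 2 Y^{2}$ ($K{\left(Y \right)} = \left(Y^{2} + Y^{2}\right) + 2 Y = 2 Y^{2} + 2 Y = 2 Y + 2 Y^{2}$)
$\frac{K{\left(c \right)}}{O{\left(-493 \right)}} + \frac{394651}{38573} = \frac{2 \cdot 52 \left(1 + 52\right)}{-493} + \frac{394651}{38573} = 2 \cdot 52 \cdot 53 \left(- \frac{1}{493}\right) + 394651 \cdot \frac{1}{38573} = 5512 \left(- \frac{1}{493}\right) + \frac{394651}{38573} = - \frac{5512}{493} + \frac{394651}{38573} = - \frac{1061849}{1118617}$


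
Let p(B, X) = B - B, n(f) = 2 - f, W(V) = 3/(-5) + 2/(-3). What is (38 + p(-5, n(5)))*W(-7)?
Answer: -722/15 ≈ -48.133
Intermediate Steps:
W(V) = -19/15 (W(V) = 3*(-1/5) + 2*(-1/3) = -3/5 - 2/3 = -19/15)
p(B, X) = 0
(38 + p(-5, n(5)))*W(-7) = (38 + 0)*(-19/15) = 38*(-19/15) = -722/15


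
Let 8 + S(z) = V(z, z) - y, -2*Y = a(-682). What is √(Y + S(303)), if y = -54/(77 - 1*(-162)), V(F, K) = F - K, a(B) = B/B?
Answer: I*√1890490/478 ≈ 2.8765*I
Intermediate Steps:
a(B) = 1
Y = -½ (Y = -½*1 = -½ ≈ -0.50000)
y = -54/239 (y = -54/(77 + 162) = -54/239 ≈ -0.22594)
S(z) = -1858/239 (S(z) = -8 + ((z - z) - 1*(-54/239)) = -8 + (0 + 54/239) = -8 + 54/239 = -1858/239)
√(Y + S(303)) = √(-½ - 1858/239) = √(-3955/478) = I*√1890490/478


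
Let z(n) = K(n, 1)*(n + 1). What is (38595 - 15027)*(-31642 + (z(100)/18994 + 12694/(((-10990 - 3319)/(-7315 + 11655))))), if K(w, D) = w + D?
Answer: -113669598938993592/135892573 ≈ -8.3647e+8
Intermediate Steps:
K(w, D) = D + w
z(n) = (1 + n)² (z(n) = (1 + n)*(n + 1) = (1 + n)*(1 + n) = (1 + n)²)
(38595 - 15027)*(-31642 + (z(100)/18994 + 12694/(((-10990 - 3319)/(-7315 + 11655))))) = (38595 - 15027)*(-31642 + ((1 + 100)²/18994 + 12694/(((-10990 - 3319)/(-7315 + 11655))))) = 23568*(-31642 + (101²*(1/18994) + 12694/((-14309/4340)))) = 23568*(-31642 + (10201*(1/18994) + 12694/((-14309*1/4340)))) = 23568*(-31642 + (10201/18994 + 12694/(-14309/4340))) = 23568*(-31642 + (10201/18994 + 12694*(-4340/14309))) = 23568*(-31642 + (10201/18994 - 55091960/14309)) = 23568*(-31642 - 1046270722131/271785146) = 23568*(-9646096311863/271785146) = -113669598938993592/135892573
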